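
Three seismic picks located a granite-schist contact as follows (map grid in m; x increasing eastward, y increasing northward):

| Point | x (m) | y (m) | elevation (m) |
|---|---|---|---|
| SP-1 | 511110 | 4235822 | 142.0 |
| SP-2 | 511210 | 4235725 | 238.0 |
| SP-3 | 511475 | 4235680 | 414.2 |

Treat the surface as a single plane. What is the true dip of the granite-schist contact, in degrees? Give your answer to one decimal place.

Let the plane be z = a·x + b·y + c.
SP-2−SP-1: 100a − 97b = 96;  SP-3−SP-1: 365a − 142b = 272.2.
Solving gives a = 0.60228, b = −0.36878.
Gradient magnitude |∇z| = √(a² + b²) = √(0.36274 + 0.13600) = 0.70622.
True dip = arctan(0.70622) = 35.2°, dipping toward WNW (azimuth ≈ 301°).

35.2°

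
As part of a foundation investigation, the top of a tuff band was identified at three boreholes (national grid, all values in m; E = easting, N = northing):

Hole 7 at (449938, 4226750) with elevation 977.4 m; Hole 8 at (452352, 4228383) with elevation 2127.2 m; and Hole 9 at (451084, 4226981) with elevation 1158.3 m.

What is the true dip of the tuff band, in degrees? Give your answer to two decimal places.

Let the plane be z = a·E + b·N + c.
Hole 8−Hole 7: 2414a + 1633b = 1149.8;  Hole 9−Hole 7: 1146a + 231b = 180.9.
Solving gives a = 0.02269, b = 0.67057.
Gradient magnitude |∇z| = √(a² + b²) = √(0.00051 + 0.44966) = 0.67095.
True dip = arctan(0.67095) = 33.86°, dipping toward S (azimuth ≈ 182°).

33.86°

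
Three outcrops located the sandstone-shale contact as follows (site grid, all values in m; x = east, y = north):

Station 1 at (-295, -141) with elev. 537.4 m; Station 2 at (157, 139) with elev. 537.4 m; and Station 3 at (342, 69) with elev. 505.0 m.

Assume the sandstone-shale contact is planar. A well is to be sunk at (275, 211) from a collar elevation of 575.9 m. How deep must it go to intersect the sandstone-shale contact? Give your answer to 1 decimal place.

38.7 m

Let the plane be z = a·x + b·y + c.
Station 2−Station 1: 452a + 280b = 0;  Station 3−Station 1: 637a + 210b = −32.4.
Solving gives a = −0.10872, b = 0.17551.
Then c = 537.4 − a·-295 − b·-141 = 530.07.
At (275, 211): z_contact = −29.90 + 37.03 + 530.07 = 537.21 m.
Depth below ground = 575.9 − 537.21 = 38.7 m.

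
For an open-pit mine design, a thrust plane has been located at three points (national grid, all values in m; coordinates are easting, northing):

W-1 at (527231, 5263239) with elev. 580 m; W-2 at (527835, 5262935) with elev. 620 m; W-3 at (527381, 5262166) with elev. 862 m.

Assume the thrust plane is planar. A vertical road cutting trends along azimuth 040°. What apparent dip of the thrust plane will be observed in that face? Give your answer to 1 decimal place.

Let the plane be z = a·easting + b·northing + c.
W-2−W-1: 604a − 304b = 40;  W-3−W-1: 150a − 1073b = 282.
Solving gives a = −0.07105, b = −0.27275.
Unit vector along 040° is (sin 40°, cos 40°) = (0.6428, 0.7660).
Slope in that direction = a·(0.6428) + b·(0.7660) = −0.25461.
Apparent dip = arctan|0.25461| = 14.3° (true dip is 15.7°, so apparent ≤ true as expected).

14.3°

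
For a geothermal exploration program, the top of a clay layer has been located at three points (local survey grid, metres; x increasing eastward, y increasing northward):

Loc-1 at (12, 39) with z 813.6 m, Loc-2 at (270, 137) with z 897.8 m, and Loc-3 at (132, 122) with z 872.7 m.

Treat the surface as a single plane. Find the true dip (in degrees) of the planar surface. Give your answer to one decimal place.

28.7°

Two edge vectors: Loc-1→Loc-2 = (258, 98, 84.2), Loc-1→Loc-3 = (120, 83, 59.1).
Normal n = (Loc-1→Loc-2) × (Loc-1→Loc-3) = (-1196.8, -5143.8, 9654).
So ∂z/∂x = −n_x/n_z = 0.12397 and ∂z/∂y = −n_y/n_z = 0.53282.
Gradient magnitude |∇z| = √(a² + b²) = √(0.01537 + 0.28389) = 0.54705.
True dip = arctan(0.54705) = 28.7°, dipping toward SSW (azimuth ≈ 193°).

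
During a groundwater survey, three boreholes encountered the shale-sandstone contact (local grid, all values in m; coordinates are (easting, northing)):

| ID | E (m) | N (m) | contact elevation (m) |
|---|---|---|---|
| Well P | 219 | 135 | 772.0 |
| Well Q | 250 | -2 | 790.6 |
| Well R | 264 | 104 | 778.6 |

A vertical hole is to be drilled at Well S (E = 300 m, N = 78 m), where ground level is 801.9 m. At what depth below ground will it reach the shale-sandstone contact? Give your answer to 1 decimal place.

17.9 m

Two edge vectors: Well P→Well Q = (31, -137, 18.6), Well P→Well R = (45, -31, 6.6).
Normal n = (Well P→Well Q) × (Well P→Well R) = (-327.6, 632.4, 5204).
So ∂z/∂E = −n_x/n_z = 0.06295 and ∂z/∂N = −n_y/n_z = −0.12152.
Intercept c from Well P: 772 − 13.79 + 16.41 = 774.62.
At (300, 78): z_contact = 18.89 − 9.48 + 774.62 = 784.03 m.
Depth below ground = 801.9 − 784.03 = 17.9 m.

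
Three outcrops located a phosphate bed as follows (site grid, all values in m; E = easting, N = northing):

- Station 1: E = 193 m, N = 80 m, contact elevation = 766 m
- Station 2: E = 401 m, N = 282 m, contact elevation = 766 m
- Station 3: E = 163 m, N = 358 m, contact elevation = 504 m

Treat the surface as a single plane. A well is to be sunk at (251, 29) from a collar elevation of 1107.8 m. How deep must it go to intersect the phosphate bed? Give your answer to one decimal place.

250.2 m

Two edge vectors: Station 1→Station 2 = (208, 202, 0), Station 1→Station 3 = (-30, 278, -262).
Normal n = (Station 1→Station 2) × (Station 1→Station 3) = (-52924, 54496, 63884).
So ∂z/∂E = −n_x/n_z = 0.82844 and ∂z/∂N = −n_y/n_z = −0.85305.
Intercept c from Station 1: 766 − 159.89 + 68.24 = 674.35.
At (251, 29): z_contact = 207.94 − 24.74 + 674.35 = 857.55 m.
Depth below ground = 1107.8 − 857.55 = 250.2 m.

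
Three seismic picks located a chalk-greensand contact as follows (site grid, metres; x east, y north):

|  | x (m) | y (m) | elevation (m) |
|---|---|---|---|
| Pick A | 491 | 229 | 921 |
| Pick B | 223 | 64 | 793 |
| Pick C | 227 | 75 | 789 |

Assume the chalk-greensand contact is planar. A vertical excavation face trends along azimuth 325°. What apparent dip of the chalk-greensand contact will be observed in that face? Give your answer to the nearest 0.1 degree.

47.3°

Let the plane be z = a·x + b·y + c.
Pick B−Pick A: −268a − 165b = −128;  Pick C−Pick A: −264a − 154b = −132.
Solving gives a = 0.90385, b = −0.69231.
Unit vector along 325° is (sin 325°, cos 325°) = (-0.5736, 0.8192).
Slope in that direction = a·(-0.5736) + b·(0.8192) = −1.08553.
Apparent dip = arctan|1.08553| = 47.3° (true dip is 48.7°, so apparent ≤ true as expected).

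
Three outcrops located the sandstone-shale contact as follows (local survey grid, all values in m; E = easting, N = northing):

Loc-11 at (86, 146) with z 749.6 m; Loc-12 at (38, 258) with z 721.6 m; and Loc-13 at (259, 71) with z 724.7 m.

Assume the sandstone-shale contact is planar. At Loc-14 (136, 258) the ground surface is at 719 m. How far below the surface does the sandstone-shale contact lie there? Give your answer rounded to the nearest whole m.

Two edge vectors: Loc-11→Loc-12 = (-48, 112, -28), Loc-11→Loc-13 = (173, -75, -24.9).
Normal n = (Loc-11→Loc-12) × (Loc-11→Loc-13) = (-4888.8, -6039.2, -15776).
So ∂z/∂E = −n_x/n_z = −0.30989 and ∂z/∂N = −n_y/n_z = −0.38281.
Intercept c from Loc-11: 749.6 + 26.65 + 55.89 = 832.14.
At (136, 258): z_contact = −42.1 − 98.8 + 832.14 = 691.2 m.
Depth below ground = 719 − 691.2 = 28 m.

28 m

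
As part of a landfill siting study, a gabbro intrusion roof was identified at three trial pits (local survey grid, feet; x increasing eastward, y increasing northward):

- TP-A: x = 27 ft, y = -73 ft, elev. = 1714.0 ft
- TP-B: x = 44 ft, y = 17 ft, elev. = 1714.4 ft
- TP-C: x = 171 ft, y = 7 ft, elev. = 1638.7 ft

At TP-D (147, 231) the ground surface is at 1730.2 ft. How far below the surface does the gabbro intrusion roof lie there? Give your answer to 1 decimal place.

51.6 ft

Two edge vectors: TP-A→TP-B = (17, 90, 0.4), TP-A→TP-C = (144, 80, -75.3).
Normal n = (TP-A→TP-B) × (TP-A→TP-C) = (-6809, 1337.7, -11600).
So ∂z/∂x = −n_x/n_z = −0.58698 and ∂z/∂y = −n_y/n_z = 0.11532.
Intercept c from TP-A: 1714 + 15.85 + 8.42 = 1738.27.
At (147, 231): z_contact = −86.29 + 26.64 + 1738.27 = 1678.62 ft.
Depth below ground = 1730.2 − 1678.62 = 51.6 ft.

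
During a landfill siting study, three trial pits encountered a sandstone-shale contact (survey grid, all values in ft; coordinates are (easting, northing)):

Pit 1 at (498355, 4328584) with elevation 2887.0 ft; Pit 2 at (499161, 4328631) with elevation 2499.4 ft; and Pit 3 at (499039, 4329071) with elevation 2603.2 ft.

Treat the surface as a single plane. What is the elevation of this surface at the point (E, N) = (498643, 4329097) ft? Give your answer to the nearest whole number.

Let the plane be z = a·E + b·N + c.
Pit 2−Pit 1: 806a + 47b = −387.6;  Pit 3−Pit 1: 684a + 487b = −283.8.
Solving gives a = −0.48677929, b = 0.10093847.
Then c = 2887 − a·498355 − b·4328584 = −191444.75.
At (498643, 4329097): z = −242729.1 + 436972.4 − 191444.75 = 2798.6 ft.

2799 ft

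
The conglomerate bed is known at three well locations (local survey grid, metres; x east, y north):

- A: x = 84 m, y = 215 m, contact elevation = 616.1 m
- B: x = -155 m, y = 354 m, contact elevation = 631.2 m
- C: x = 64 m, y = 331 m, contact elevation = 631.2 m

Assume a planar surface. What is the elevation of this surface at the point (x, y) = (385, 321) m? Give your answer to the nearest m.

634 m

Two edge vectors: A→B = (-239, 139, 15.1), A→C = (-20, 116, 15.1).
Normal n = (A→B) × (A→C) = (347.3, 3306.9, -24944).
So ∂z/∂x = −n_x/n_z = 0.01392 and ∂z/∂y = −n_y/n_z = 0.13257.
Intercept c from A: 616.1 − 1.17 − 28.50 = 586.43.
At (385, 321): z = 5.4 + 42.6 + 586.43 = 634.3 m.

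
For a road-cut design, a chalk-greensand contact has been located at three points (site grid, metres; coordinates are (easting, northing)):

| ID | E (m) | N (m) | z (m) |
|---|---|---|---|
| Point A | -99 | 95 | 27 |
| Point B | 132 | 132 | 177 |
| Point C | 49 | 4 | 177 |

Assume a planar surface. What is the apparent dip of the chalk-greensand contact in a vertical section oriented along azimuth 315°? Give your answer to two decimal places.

40.19°

Two edge vectors: Point A→Point B = (231, 37, 150), Point A→Point C = (148, -91, 150).
Normal n = (Point A→Point B) × (Point A→Point C) = (19200, -12450, -26497).
So ∂z/∂E = −n_x/n_z = 0.72461 and ∂z/∂N = −n_y/n_z = −0.46986.
Unit vector along 315° is (sin 315°, cos 315°) = (-0.7071, 0.7071).
Slope in that direction = a·(-0.7071) + b·(0.7071) = −0.84462.
Apparent dip = arctan|0.84462| = 40.19° (true dip is 40.8°, so apparent ≤ true as expected).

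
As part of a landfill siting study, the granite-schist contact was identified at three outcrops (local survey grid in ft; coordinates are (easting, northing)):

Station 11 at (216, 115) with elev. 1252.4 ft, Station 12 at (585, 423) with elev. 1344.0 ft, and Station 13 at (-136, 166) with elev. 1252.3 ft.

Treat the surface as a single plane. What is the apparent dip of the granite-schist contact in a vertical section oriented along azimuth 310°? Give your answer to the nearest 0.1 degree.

Let the plane be z = a·E + b·N + c.
Station 12−Station 11: 369a + 308b = 91.6;  Station 13−Station 11: −352a + 51b = −0.1.
Solving gives a = 0.03696, b = 0.25312.
Unit vector along 310° is (sin 310°, cos 310°) = (-0.7660, 0.6428).
Slope in that direction = a·(-0.7660) + b·(0.6428) = 0.13439.
Apparent dip = arctan|0.13439| = 7.7° (true dip is 14.3°, so apparent ≤ true as expected).

7.7°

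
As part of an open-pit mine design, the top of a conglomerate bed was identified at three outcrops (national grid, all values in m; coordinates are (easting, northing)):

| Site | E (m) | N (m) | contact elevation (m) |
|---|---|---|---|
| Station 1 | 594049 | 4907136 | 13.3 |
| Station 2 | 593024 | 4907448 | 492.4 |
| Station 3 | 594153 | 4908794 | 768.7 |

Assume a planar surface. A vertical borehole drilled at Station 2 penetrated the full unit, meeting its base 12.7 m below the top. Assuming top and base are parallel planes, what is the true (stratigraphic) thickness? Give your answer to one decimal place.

Let the plane be z = a·E + b·N + c.
Station 2−Station 1: −1025a + 312b = 479.1;  Station 3−Station 1: 104a + 1658b = 755.4.
Solving gives a = −0.32257, b = 0.47584.
|∇z| = √(a²+b²) = 0.57487, so dip δ = arctan(0.57487) = 29.89°.
True thickness = vertical thickness × cos δ = 12.7 × cos 29.89° = 11.0 m.

11.0 m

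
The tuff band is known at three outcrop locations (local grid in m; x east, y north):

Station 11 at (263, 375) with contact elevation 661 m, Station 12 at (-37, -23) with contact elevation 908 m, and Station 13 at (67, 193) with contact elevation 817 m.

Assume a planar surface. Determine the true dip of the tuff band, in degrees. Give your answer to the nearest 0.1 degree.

36.3°

Two edge vectors: Station 11→Station 12 = (-300, -398, 247), Station 11→Station 13 = (-196, -182, 156).
Normal n = (Station 11→Station 12) × (Station 11→Station 13) = (-17134, -1612, -23408).
So ∂z/∂x = −n_x/n_z = −0.73197 and ∂z/∂y = −n_y/n_z = −0.06887.
Gradient magnitude |∇z| = √(a² + b²) = √(0.53578 + 0.00474) = 0.73520.
True dip = arctan(0.73520) = 36.3°, dipping toward E (azimuth ≈ 085°).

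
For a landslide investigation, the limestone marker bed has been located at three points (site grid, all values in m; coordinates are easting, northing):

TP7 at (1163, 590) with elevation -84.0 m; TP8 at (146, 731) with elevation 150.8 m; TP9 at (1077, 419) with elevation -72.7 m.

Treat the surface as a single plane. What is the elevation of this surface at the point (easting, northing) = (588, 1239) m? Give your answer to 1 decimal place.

75.4 m

Two edge vectors: TP7→TP8 = (-1017, 141, 234.8), TP7→TP9 = (-86, -171, 11.3).
Normal n = (TP7→TP8) × (TP7→TP9) = (41744.1, -8700.7, 186033).
So ∂z/∂easting = −n_x/n_z = −0.224391 and ∂z/∂northing = −n_y/n_z = 0.046770.
Intercept c from TP7: -84 + 260.97 − 27.59 = 149.37.
At (588, 1239): z = −131.9 + 57.9 + 149.37 = 75.4 m.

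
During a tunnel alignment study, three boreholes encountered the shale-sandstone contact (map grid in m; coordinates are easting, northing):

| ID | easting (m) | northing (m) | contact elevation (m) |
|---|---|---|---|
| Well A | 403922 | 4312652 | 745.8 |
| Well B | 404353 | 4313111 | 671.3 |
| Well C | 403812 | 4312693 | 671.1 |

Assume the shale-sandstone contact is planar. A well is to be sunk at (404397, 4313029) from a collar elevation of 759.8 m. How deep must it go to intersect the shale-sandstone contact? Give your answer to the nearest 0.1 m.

Two edge vectors: Well A→Well B = (431, 459, -74.5), Well A→Well C = (-110, 41, -74.7).
Normal n = (Well A→Well B) × (Well A→Well C) = (-31232.8, 40390.7, 68161).
So ∂z/∂easting = −n_x/n_z = 0.458220977 and ∂z/∂northing = −n_y/n_z = −0.592577867.
Intercept c from Well A: 745.8 − 185085.53 + 2555582.12 = 2371242.39.
At (404397, 4313029): z_contact = 185303.19 − 2555805.53 + 2371242.39 = 740.05 m.
Depth below ground = 759.8 − 740.05 = 19.7 m.

19.7 m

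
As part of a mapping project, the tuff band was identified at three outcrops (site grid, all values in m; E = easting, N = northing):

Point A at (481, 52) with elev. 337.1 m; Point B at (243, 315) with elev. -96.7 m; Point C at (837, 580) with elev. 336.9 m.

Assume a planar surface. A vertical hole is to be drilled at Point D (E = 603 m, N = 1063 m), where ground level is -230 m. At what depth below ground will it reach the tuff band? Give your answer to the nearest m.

Two edge vectors: Point A→Point B = (-238, 263, -433.8), Point A→Point C = (356, 528, -0.2).
Normal n = (Point A→Point B) × (Point A→Point C) = (228993.8, -154480.4, -219292).
So ∂z/∂E = −n_x/n_z = 1.04424 and ∂z/∂N = −n_y/n_z = −0.70445.
Intercept c from Point A: 337.1 − 502.28 + 36.63 = −128.55.
At (603, 1063): z_contact = 629.7 − 748.8 − 128.55 = -247.7 m.
Depth below ground = -230 − (-247.7) = 18 m.

18 m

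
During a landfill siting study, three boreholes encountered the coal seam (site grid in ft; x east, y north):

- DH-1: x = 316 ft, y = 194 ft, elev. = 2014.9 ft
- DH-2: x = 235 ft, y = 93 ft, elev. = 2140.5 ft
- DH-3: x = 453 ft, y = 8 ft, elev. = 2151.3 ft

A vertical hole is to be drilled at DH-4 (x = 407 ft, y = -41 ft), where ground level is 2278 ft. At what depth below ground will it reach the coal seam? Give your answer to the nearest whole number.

Two edge vectors: DH-1→DH-2 = (-81, -101, 125.6), DH-1→DH-3 = (137, -186, 136.4).
Normal n = (DH-1→DH-2) × (DH-1→DH-3) = (9585.2, 28255.6, 28903).
So ∂z/∂x = −n_x/n_z = −0.33163 and ∂z/∂y = −n_y/n_z = −0.97760.
Intercept c from DH-1: 2014.9 + 104.80 + 189.65 = 2309.35.
At (407, -41): z_contact = −135.0 + 40.1 + 2309.35 = 2214.5 ft.
Depth below ground = 2278 − 2214.5 = 64 ft.

64 ft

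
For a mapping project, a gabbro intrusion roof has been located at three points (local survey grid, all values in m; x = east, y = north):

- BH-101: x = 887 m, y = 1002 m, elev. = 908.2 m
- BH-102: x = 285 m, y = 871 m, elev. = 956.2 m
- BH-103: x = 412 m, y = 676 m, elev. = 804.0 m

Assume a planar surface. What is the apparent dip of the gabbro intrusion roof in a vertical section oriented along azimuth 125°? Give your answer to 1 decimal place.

28.6°

Let the plane be z = a·x + b·y + c.
BH-102−BH-101: −602a − 131b = 48;  BH-103−BH-101: −475a − 326b = −104.2.
Solving gives a = −0.21860, b = 0.63814.
Unit vector along 125° is (sin 125°, cos 125°) = (0.8192, -0.5736).
Slope in that direction = a·(0.8192) + b·(-0.5736) = −0.54509.
Apparent dip = arctan|0.54509| = 28.6° (true dip is 34.0°, so apparent ≤ true as expected).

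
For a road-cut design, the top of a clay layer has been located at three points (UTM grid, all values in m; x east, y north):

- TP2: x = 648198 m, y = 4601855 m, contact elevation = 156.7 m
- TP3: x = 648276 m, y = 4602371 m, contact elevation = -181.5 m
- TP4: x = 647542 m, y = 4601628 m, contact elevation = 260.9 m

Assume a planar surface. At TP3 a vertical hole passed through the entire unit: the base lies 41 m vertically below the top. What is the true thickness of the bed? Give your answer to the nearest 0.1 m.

34.1 m

Two edge vectors: TP2→TP3 = (78, 516, -338.2), TP2→TP4 = (-656, -227, 104.2).
Normal n = (TP2→TP3) × (TP2→TP4) = (-23004.2, 213731.6, 320790).
So ∂z/∂x = −n_x/n_z = 0.07171 and ∂z/∂y = −n_y/n_z = −0.66627.
|∇z| = √(a²+b²) = 0.67011, so dip δ = arctan(0.67011) = 33.83°.
True thickness = vertical thickness × cos δ = 41 × cos 33.83° = 34.1 m.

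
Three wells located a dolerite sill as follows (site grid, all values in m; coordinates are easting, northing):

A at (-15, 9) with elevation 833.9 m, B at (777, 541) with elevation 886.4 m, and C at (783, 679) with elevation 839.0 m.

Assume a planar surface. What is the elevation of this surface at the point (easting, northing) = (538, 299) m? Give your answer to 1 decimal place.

Two edge vectors: A→B = (792, 532, 52.5), A→C = (798, 670, 5.1).
Normal n = (A→B) × (A→C) = (-32461.8, 37855.8, 106104).
So ∂z/∂easting = −n_x/n_z = 0.30594 and ∂z/∂northing = −n_y/n_z = −0.35678.
Intercept c from A: 833.9 + 4.59 + 3.21 = 841.70.
At (538, 299): z = 164.6 − 106.7 + 841.70 = 899.6 m.

899.6 m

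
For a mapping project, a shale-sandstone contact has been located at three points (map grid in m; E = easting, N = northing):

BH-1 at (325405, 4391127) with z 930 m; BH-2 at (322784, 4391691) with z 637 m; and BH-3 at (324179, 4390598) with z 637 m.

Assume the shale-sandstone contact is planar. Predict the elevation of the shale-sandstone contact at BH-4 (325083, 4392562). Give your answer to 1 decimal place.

Let the plane be z = a·E + b·N + c.
BH-2−BH-1: −2621a + 564b = −293;  BH-3−BH-1: −1226a − 529b = −293.
Solving gives a = 0.154116054, b = 0.196698898.
Then c = 930 − a·325405 − b·4391127 = −912949.98.
At (325083, 4392562): z = 50100.5 + 864012.1 − 912949.98 = 1162.6 m.

1162.6 m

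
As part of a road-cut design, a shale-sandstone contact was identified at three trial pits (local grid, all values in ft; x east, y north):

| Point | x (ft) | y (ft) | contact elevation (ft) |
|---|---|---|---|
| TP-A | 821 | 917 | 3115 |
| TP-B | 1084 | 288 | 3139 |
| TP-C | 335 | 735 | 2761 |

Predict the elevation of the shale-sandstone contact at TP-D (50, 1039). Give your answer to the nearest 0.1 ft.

Let the plane be z = a·x + b·y + c.
TP-B−TP-A: 263a − 629b = 24;  TP-C−TP-A: −486a − 182b = −354.
Solving gives a = 0.642137, b = 0.230337.
Then c = 3115 − a·821 − b·917 = 2376.59.
At (50, 1039): z = 32.1 + 239.3 + 2376.59 = 2648.0 ft.

2648.0 ft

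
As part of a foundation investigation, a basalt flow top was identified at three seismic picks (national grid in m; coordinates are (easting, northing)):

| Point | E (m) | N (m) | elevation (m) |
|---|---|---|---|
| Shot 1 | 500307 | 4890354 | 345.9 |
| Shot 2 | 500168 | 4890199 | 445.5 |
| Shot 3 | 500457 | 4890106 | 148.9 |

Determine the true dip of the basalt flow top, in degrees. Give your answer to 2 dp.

44.45°

Let the plane be z = a·E + b·N + c.
Shot 2−Shot 1: −139a − 155b = 99.6;  Shot 3−Shot 1: 150a − 248b = −197.
Solving gives a = −0.95693, b = 0.21557.
Gradient magnitude |∇z| = √(a² + b²) = √(0.91571 + 0.04647) = 0.98091.
True dip = arctan(0.98091) = 44.45°, dipping toward ESE (azimuth ≈ 103°).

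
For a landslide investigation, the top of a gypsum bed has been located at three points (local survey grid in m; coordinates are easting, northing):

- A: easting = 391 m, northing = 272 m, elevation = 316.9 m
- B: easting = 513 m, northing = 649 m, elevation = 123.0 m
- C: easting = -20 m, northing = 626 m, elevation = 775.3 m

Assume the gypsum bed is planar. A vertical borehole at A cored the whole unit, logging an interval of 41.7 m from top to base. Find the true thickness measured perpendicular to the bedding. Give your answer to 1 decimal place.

Let the plane be z = a·easting + b·northing + c.
B−A: 122a + 377b = −193.9;  C−A: −411a + 354b = 458.4.
Solving gives a = −1.21865, b = −0.11996.
|∇z| = √(a²+b²) = 1.22454, so dip δ = arctan(1.22454) = 50.76°.
True thickness = vertical thickness × cos δ = 41.7 × cos 50.76° = 26.4 m.

26.4 m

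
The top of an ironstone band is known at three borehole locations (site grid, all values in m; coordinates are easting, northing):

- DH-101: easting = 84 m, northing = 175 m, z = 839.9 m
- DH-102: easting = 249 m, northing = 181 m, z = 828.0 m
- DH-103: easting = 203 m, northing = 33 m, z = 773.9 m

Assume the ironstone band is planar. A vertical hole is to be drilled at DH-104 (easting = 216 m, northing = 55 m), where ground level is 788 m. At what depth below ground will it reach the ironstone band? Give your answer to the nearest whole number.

Let the plane be z = a·easting + b·northing + c.
DH-102−DH-101: 165a + 6b = −11.9;  DH-103−DH-101: 119a − 142b = −66.
Solving gives a = −0.08639, b = 0.39239.
Then c = 839.9 − a·84 − b·175 = 778.49.
At (216, 55): z_contact = −18.7 + 21.6 + 778.49 = 781.4 m.
Depth below ground = 788 − 781.4 = 7 m.

7 m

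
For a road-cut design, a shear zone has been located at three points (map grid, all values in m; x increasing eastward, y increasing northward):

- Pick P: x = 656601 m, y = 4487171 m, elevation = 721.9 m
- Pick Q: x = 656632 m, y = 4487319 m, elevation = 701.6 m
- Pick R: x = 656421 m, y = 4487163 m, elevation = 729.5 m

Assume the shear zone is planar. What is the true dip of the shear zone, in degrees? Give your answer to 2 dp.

Let the plane be z = a·x + b·y + c.
Pick Q−Pick P: 31a + 148b = −20.3;  Pick R−Pick P: −180a − 8b = 7.6.
Solving gives a = −0.03647, b = −0.12952.
Gradient magnitude |∇z| = √(a² + b²) = √(0.00133 + 0.01678) = 0.13456.
True dip = arctan(0.13456) = 7.66°, dipping toward NNE (azimuth ≈ 016°).

7.66°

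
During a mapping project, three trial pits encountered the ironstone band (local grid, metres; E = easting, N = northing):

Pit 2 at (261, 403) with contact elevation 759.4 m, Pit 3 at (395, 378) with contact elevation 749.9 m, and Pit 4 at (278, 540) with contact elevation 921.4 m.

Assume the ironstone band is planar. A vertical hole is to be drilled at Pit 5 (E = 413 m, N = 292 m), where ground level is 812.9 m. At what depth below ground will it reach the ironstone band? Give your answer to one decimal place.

160.5 m

Two edge vectors: Pit 2→Pit 3 = (134, -25, -9.5), Pit 2→Pit 4 = (17, 137, 162).
Normal n = (Pit 2→Pit 3) × (Pit 2→Pit 4) = (-2748.5, -21869.5, 18783).
So ∂z/∂E = −n_x/n_z = 0.14633 and ∂z/∂N = −n_y/n_z = 1.16432.
Intercept c from Pit 2: 759.4 − 38.19 − 469.22 = 251.99.
At (413, 292): z_contact = 60.43 + 339.98 + 251.99 = 652.40 m.
Depth below ground = 812.9 − 652.40 = 160.5 m.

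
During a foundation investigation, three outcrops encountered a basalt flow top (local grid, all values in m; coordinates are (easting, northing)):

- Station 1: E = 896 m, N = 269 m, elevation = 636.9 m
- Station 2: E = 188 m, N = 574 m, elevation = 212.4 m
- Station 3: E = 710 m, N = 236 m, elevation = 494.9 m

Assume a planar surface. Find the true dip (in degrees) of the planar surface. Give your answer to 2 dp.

Two edge vectors: Station 1→Station 2 = (-708, 305, -424.5), Station 1→Station 3 = (-186, -33, -142).
Normal n = (Station 1→Station 2) × (Station 1→Station 3) = (-57318.5, -21579, 80094).
So ∂z/∂E = −n_x/n_z = 0.71564 and ∂z/∂N = −n_y/n_z = 0.26942.
Gradient magnitude |∇z| = √(a² + b²) = √(0.51214 + 0.07259) = 0.76468.
True dip = arctan(0.76468) = 37.40°, dipping toward WSW (azimuth ≈ 249°).

37.40°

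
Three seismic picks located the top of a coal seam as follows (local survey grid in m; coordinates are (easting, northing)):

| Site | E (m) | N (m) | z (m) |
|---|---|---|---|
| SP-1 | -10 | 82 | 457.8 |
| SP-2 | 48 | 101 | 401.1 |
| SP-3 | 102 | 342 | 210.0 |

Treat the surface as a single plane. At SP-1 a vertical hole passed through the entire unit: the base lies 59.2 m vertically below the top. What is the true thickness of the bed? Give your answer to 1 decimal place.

42.0 m

Let the plane be z = a·E + b·N + c.
SP-2−SP-1: 58a + 19b = −56.7;  SP-3−SP-1: 112a + 260b = −247.8.
Solving gives a = −0.77469, b = −0.61936.
|∇z| = √(a²+b²) = 0.99185, so dip δ = arctan(0.99185) = 44.77°.
True thickness = vertical thickness × cos δ = 59.2 × cos 44.77° = 42.0 m.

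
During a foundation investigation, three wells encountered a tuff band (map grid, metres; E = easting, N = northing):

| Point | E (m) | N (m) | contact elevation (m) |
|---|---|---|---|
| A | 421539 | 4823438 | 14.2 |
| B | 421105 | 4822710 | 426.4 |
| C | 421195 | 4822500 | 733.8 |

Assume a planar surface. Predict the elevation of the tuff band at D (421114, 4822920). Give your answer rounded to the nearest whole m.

206 m

Let the plane be z = a·E + b·N + c.
B−A: −434a − 728b = 412.2;  C−A: −344a − 938b = 719.6.
Solving gives a = 0.87594281, b = −1.08840546.
Then c = 14.2 − a·421539 − b·4823438 = 4880626.42.
At (421114, 4822920): z = 368871.8 − 5249292.5 + 4880626.42 = 205.7 m.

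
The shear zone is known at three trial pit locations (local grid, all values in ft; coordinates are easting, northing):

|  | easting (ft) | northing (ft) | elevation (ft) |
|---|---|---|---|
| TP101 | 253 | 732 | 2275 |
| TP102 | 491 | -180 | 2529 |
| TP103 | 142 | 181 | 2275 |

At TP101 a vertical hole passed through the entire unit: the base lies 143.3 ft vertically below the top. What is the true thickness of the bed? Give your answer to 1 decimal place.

Two edge vectors: TP101→TP102 = (238, -912, 254), TP101→TP103 = (-111, -551, 0).
Normal n = (TP101→TP102) × (TP101→TP103) = (139954, -28194, -232370).
So ∂z/∂easting = −n_x/n_z = 0.60229 and ∂z/∂northing = −n_y/n_z = −0.12133.
|∇z| = √(a²+b²) = 0.61439, so dip δ = arctan(0.61439) = 31.57°.
True thickness = vertical thickness × cos δ = 143.3 × cos 31.57° = 122.1 ft.

122.1 ft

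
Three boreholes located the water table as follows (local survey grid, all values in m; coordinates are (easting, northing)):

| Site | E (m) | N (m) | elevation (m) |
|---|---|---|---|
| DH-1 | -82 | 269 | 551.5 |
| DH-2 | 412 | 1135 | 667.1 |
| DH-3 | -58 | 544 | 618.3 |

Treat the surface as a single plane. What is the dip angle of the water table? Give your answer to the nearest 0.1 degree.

19.1°

Let the plane be z = a·E + b·N + c.
DH-2−DH-1: 494a + 866b = 115.6;  DH-3−DH-1: 24a + 275b = 66.8.
Solving gives a = −0.22647, b = 0.26267.
Gradient magnitude |∇z| = √(a² + b²) = √(0.05129 + 0.06900) = 0.34682.
True dip = arctan(0.34682) = 19.1°, dipping toward SE (azimuth ≈ 139°).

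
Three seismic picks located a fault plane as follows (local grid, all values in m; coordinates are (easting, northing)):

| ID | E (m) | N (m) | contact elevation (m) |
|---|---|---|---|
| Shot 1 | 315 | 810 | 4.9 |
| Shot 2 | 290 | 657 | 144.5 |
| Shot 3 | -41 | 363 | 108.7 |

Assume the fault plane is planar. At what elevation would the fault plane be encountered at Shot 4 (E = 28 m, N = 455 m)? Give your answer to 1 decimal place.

Two edge vectors: Shot 1→Shot 2 = (-25, -153, 139.6), Shot 1→Shot 3 = (-356, -447, 103.8).
Normal n = (Shot 1→Shot 2) × (Shot 1→Shot 3) = (46519.8, -47102.6, -43293).
So ∂z/∂E = −n_x/n_z = 1.07453 and ∂z/∂N = −n_y/n_z = −1.08800.
Intercept c from Shot 1: 4.9 − 338.48 + 881.28 = 547.70.
At (28, 455): z = 30.1 − 495.0 + 547.70 = 82.7 m.

82.7 m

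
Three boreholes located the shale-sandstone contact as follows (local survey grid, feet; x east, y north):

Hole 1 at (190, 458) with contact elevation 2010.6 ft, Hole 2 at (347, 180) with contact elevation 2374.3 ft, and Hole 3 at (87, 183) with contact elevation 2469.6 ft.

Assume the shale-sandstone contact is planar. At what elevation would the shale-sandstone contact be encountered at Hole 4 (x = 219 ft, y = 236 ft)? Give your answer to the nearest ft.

Two edge vectors: Hole 1→Hole 2 = (157, -278, 363.7), Hole 1→Hole 3 = (-103, -275, 459).
Normal n = (Hole 1→Hole 2) × (Hole 1→Hole 3) = (-27584.5, -109524.1, -71809).
So ∂z/∂x = −n_x/n_z = −0.38414 and ∂z/∂y = −n_y/n_z = −1.52521.
Intercept c from Hole 1: 2010.6 + 72.99 + 698.55 = 2782.13.
At (219, 236): z = −84.1 − 360.0 + 2782.13 = 2338.1 ft.

2338 ft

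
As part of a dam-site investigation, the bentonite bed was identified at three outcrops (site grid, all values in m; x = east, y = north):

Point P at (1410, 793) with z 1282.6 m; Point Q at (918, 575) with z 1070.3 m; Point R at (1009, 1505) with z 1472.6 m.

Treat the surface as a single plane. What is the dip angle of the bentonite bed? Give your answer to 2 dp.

Let the plane be z = a·x + b·y + c.
Point Q−Point P: −492a − 218b = −212.3;  Point R−Point P: −401a + 712b = 190.
Solving gives a = 0.25070, b = 0.40805.
Gradient magnitude |∇z| = √(a² + b²) = √(0.06285 + 0.16650) = 0.47891.
True dip = arctan(0.47891) = 25.59°, dipping toward SSW (azimuth ≈ 212°).

25.59°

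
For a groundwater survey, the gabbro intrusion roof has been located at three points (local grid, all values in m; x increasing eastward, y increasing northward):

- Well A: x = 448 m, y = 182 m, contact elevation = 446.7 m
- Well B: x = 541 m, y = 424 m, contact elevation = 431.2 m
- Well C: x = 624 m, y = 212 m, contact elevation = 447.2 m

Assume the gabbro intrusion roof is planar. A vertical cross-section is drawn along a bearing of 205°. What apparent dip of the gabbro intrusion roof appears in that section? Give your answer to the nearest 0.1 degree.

Two edge vectors: Well A→Well B = (93, 242, -15.5), Well A→Well C = (176, 30, 0.5).
Normal n = (Well A→Well B) × (Well A→Well C) = (586, -2774.5, -39802).
So ∂z/∂x = −n_x/n_z = 0.01472 and ∂z/∂y = −n_y/n_z = −0.06971.
Unit vector along 205° is (sin 205°, cos 205°) = (-0.4226, -0.9063).
Slope in that direction = a·(-0.4226) + b·(-0.9063) = 0.05695.
Apparent dip = arctan|0.05695| = 3.3° (true dip is 4.1°, so apparent ≤ true as expected).

3.3°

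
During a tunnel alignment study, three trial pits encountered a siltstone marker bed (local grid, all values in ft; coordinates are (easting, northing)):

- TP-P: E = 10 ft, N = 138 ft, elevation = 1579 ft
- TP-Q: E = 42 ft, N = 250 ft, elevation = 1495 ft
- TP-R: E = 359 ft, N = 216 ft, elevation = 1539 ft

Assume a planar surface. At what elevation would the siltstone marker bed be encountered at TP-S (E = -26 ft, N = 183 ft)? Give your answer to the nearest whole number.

Let the plane be z = a·E + b·N + c.
TP-Q−TP-P: 32a + 112b = −84;  TP-R−TP-P: 349a + 78b = −40.
Solving gives a = 0.05662, b = −0.76618.
Then c = 1579 − a·10 − b·138 = 1684.17.
At (-26, 183): z = −1.5 − 140.2 + 1684.17 = 1542.5 ft.

1542 ft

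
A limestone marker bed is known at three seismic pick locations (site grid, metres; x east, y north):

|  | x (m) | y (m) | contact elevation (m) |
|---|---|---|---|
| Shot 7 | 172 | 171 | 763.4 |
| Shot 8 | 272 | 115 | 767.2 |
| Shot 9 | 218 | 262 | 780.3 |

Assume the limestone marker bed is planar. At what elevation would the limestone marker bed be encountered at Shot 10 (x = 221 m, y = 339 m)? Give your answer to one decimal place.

Let the plane be z = a·x + b·y + c.
Shot 8−Shot 7: 100a − 56b = 3.8;  Shot 9−Shot 7: 46a + 91b = 16.9.
Solving gives a = 0.11067, b = 0.12977.
Then c = 763.4 − a·172 − b·171 = 722.17.
At (221, 339): z = 24.5 + 44.0 + 722.17 = 790.6 m.

790.6 m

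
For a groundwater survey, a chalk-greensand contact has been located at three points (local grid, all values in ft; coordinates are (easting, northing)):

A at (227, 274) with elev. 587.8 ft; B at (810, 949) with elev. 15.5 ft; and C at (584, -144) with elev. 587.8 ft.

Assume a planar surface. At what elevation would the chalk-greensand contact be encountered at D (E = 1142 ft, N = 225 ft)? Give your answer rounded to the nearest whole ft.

Let the plane be z = a·E + b·N + c.
B−A: 583a + 675b = −572.3;  C−A: 357a − 418b = 0.
Solving gives a = −0.49358, b = −0.42155.
Then c = 587.8 − a·227 − b·274 = 815.35.
At (1142, 225): z = −563.7 − 94.8 + 815.35 = 156.8 ft.

157 ft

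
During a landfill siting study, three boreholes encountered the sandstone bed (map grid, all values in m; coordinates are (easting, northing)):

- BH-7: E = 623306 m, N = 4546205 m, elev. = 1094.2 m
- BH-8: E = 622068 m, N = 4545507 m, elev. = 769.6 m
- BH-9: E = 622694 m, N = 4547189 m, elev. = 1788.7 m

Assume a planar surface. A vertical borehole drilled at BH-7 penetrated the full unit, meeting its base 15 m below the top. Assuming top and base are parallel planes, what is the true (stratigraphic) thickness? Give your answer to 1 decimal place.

Two edge vectors: BH-7→BH-8 = (-1238, -698, -324.6), BH-7→BH-9 = (-612, 984, 694.5).
Normal n = (BH-7→BH-8) × (BH-7→BH-9) = (-165354.6, 1058446.2, -1645368).
So ∂z/∂E = −n_x/n_z = −0.10050 and ∂z/∂N = −n_y/n_z = 0.64329.
|∇z| = √(a²+b²) = 0.65109, so dip δ = arctan(0.65109) = 33.07°.
True thickness = vertical thickness × cos δ = 15 × cos 33.07° = 12.6 m.

12.6 m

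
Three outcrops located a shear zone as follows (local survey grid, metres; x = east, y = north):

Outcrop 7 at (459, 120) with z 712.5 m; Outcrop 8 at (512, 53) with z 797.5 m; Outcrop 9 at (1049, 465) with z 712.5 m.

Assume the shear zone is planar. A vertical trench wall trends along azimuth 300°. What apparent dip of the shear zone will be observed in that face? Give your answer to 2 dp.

41.12°

Let the plane be z = a·x + b·y + c.
Outcrop 8−Outcrop 7: 53a − 67b = 85;  Outcrop 9−Outcrop 7: 590a + 345b = 0.
Solving gives a = 0.50722, b = −0.86742.
Unit vector along 300° is (sin 300°, cos 300°) = (-0.8660, 0.5000).
Slope in that direction = a·(-0.8660) + b·(0.5000) = −0.87298.
Apparent dip = arctan|0.87298| = 41.12° (true dip is 45.1°, so apparent ≤ true as expected).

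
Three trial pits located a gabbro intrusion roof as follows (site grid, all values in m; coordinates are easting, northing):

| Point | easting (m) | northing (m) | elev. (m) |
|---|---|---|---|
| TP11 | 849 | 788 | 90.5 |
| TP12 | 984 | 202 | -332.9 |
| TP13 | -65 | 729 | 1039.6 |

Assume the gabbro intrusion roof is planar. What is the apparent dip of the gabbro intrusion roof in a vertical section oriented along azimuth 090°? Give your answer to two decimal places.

46.91°

Two edge vectors: TP11→TP12 = (135, -586, -423.4), TP11→TP13 = (-914, -59, 949.1).
Normal n = (TP11→TP12) × (TP11→TP13) = (-581153.2, 258859.1, -543569).
So ∂z/∂easting = −n_x/n_z = −1.06914 and ∂z/∂northing = −n_y/n_z = 0.47622.
Unit vector along 090° is (sin 90°, cos 90°) = (1.0000, 0.0000).
Slope in that direction = a·(1.0000) + b·(0.0000) = −1.06914.
Apparent dip = arctan|1.06914| = 46.91° (true dip is 49.5°, so apparent ≤ true as expected).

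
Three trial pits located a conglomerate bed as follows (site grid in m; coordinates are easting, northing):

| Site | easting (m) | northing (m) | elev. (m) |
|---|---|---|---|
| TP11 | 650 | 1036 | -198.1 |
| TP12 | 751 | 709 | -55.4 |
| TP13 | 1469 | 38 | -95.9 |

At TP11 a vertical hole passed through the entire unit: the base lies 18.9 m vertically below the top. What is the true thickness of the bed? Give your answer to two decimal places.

Two edge vectors: TP11→TP12 = (101, -327, 142.7), TP11→TP13 = (819, -998, 102.2).
Normal n = (TP11→TP12) × (TP11→TP13) = (108995.2, 106549.1, 167015).
So ∂z/∂easting = −n_x/n_z = −0.65261 and ∂z/∂northing = −n_y/n_z = −0.63796.
|∇z| = √(a²+b²) = 0.91263, so dip δ = arctan(0.91263) = 42.38°.
True thickness = vertical thickness × cos δ = 18.9 × cos 42.38° = 13.96 m.

13.96 m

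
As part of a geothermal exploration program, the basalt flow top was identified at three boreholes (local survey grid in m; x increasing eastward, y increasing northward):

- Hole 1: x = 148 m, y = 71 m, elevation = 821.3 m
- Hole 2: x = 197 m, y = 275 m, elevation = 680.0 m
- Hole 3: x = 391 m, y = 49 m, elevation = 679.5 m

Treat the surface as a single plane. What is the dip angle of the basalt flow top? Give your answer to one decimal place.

Two edge vectors: Hole 1→Hole 2 = (49, 204, -141.3), Hole 1→Hole 3 = (243, -22, -141.8).
Normal n = (Hole 1→Hole 2) × (Hole 1→Hole 3) = (-32035.8, -27387.7, -50650).
So ∂z/∂x = −n_x/n_z = −0.63249 and ∂z/∂y = −n_y/n_z = −0.54072.
Gradient magnitude |∇z| = √(a² + b²) = √(0.40005 + 0.29238) = 0.83212.
True dip = arctan(0.83212) = 39.8°, dipping toward NE (azimuth ≈ 049°).

39.8°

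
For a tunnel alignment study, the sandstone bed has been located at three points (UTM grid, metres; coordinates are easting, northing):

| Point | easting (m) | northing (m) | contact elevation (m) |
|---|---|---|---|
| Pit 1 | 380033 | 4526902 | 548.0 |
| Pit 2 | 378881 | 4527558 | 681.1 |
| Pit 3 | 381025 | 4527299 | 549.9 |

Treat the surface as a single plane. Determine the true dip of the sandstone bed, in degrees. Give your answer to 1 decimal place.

Two edge vectors: Pit 1→Pit 2 = (-1152, 656, 133.1), Pit 1→Pit 3 = (992, 397, 1.9).
Normal n = (Pit 1→Pit 2) × (Pit 1→Pit 3) = (-51594.3, 134224, -1108096).
So ∂z/∂easting = −n_x/n_z = −0.04656 and ∂z/∂northing = −n_y/n_z = 0.12113.
Gradient magnitude |∇z| = √(a² + b²) = √(0.00217 + 0.01467) = 0.12977.
True dip = arctan(0.12977) = 7.4°, dipping toward SSE (azimuth ≈ 159°).

7.4°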